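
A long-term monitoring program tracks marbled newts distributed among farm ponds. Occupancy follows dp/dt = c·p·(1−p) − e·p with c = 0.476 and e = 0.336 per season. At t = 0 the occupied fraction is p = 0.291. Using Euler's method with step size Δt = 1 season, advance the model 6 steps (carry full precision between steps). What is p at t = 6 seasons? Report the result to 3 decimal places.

0.293

Update rule: p ← p + [c·p·(1−p) − e·p]·Δt with Δt = 1.
p: 0.29100 → 0.29143  (Δp = +0.00043)
p: 0.29143 → 0.29180  (Δp = +0.00037)
p: 0.29180 → 0.29213  (Δp = +0.00032)
p: 0.29213 → 0.29240  (Δp = +0.00028)
p: 0.29240 → 0.29264  (Δp = +0.00024)
p: 0.29264 → 0.29285  (Δp = +0.00021)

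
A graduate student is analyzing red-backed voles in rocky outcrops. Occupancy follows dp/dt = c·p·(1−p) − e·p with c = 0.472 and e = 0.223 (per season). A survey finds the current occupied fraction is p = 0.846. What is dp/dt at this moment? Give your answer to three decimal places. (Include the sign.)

Colonization term: c·p·(1−p) = 0.472×0.846×0.1540 = 0.06149.
Extinction term: e·p = 0.18866.
dp/dt = 0.06149 − 0.18866 = -0.12716.

-0.127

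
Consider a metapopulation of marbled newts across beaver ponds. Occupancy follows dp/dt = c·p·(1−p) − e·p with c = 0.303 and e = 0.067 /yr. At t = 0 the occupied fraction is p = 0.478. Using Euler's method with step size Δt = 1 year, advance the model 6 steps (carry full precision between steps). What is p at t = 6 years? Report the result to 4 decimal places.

0.6837

Update rule: p ← p + [c·p·(1−p) − e·p]·Δt with Δt = 1.
step 1: Δp = +0.04358, p = 0.52158
step 2: Δp = +0.04066, p = 0.56224
step 3: Δp = +0.03691, p = 0.59915
step 4: Δp = +0.03263, p = 0.63178
step 5: Δp = +0.02816, p = 0.65993
step 6: Δp = +0.02378, p = 0.68372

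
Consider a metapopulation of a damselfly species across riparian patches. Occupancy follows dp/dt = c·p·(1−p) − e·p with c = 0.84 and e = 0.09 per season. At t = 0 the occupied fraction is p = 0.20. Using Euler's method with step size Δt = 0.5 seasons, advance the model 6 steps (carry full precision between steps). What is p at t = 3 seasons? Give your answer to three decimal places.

0.648

Update rule: p ← p + [c·p·(1−p) − e·p]·Δt with Δt = 0.5.
step 1: Δp = +0.05820, p = 0.25820
step 2: Δp = +0.06882, p = 0.32702
step 3: Δp = +0.07772, p = 0.40474
step 4: Δp = +0.08298, p = 0.48772
step 5: Δp = +0.08299, p = 0.57071
step 6: Δp = +0.07722, p = 0.64793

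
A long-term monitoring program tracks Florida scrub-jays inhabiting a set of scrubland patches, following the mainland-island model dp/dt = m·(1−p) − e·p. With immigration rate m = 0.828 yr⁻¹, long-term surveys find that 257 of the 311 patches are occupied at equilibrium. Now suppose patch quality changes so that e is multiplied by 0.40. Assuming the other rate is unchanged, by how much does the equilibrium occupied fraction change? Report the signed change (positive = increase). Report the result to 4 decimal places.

Observed p* = 257/311 = 0.82637.
Balance m(1−p*) = e·p* gives e = m(1−p*)/p* = 0.828×0.17363/0.82637 = 0.17397.
New p* = m/(m+e) = 0.82800/(0.82800+0.06959) = 0.92247.
Δp* = 0.92247 − 0.82637 = +0.09610.

0.0961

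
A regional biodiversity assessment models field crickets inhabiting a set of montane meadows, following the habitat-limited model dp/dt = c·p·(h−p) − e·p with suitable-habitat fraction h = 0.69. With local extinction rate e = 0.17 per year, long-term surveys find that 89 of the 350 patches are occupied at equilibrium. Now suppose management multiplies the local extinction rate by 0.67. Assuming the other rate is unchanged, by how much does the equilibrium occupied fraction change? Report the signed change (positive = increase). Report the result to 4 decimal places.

Observed p* = 89/350 = 0.25429.
Balance c(h−p*) = e gives c = e/(0.69 − 0.25429) = 0.17/0.43571 = 0.39017.
New p* = 0.69 − e/c = 0.69 − 0.11390/0.39017 = 0.39808.
Δp* = 0.39808 − 0.25429 = +0.14379.

0.1438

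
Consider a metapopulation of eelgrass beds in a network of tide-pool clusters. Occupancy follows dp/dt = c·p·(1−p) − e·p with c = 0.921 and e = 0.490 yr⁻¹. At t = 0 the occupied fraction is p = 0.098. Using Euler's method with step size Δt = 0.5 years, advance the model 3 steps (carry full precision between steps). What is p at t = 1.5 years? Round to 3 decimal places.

0.154

Update rule: p ← p + [c·p·(1−p) − e·p]·Δt with Δt = 0.5.
step 1: Δp = +0.01670, p = 0.11470
step 2: Δp = +0.01866, p = 0.13336
step 3: Δp = +0.02055, p = 0.15390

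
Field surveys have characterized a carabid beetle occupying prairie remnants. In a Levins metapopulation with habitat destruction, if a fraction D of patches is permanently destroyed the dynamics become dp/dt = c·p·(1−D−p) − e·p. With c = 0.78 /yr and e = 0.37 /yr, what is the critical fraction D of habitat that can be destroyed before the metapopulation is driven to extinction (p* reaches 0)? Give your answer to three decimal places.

0.526

The nontrivial equilibrium is p* = (1−D) − e/c; extinction occurs when this hits zero.
So D_crit = 1 − e/c = 1 − 0.37/0.78 = 1 − 0.4744 = 0.5256.
This equals the undisturbed p*, a classic result of Lande's extension.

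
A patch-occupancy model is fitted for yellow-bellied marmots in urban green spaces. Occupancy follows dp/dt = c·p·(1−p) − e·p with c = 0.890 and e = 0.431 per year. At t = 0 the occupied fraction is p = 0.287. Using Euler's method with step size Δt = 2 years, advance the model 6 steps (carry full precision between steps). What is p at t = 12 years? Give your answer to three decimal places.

Update rule: p ← p + [c·p·(1−p) − e·p]·Δt with Δt = 2.
t = 2: p = 0.28700 + (+0.11685) = 0.40385
t = 4: p = 0.40385 + (+0.08043) = 0.48428
t = 6: p = 0.48428 + (+0.02711) = 0.51139
t = 8: p = 0.51139 + (+0.00395) = 0.51534
t = 10: p = 0.51534 + (+0.00036) = 0.51570
t = 12: p = 0.51570 + (+0.00003) = 0.51573

0.516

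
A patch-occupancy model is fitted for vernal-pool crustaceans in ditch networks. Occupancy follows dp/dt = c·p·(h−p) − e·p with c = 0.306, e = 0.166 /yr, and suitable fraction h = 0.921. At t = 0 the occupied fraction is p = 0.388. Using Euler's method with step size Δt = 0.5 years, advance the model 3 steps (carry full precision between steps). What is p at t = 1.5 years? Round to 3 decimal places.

0.386

Update rule: p ← p + [c·p·(h−p) − e·p]·Δt with Δt = 0.5.
t = 0.5: p = 0.38800 + (-0.00056) = 0.38744
t = 1: p = 0.38744 + (-0.00053) = 0.38691
t = 1.5: p = 0.38691 + (-0.00050) = 0.38641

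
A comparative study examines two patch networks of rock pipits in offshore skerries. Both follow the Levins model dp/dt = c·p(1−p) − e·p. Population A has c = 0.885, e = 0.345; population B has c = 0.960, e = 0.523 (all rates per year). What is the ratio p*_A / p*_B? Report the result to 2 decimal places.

A: p*_A = 1 − 0.345/0.885 = 0.6102.
B: p*_B = 1 − 0.523/0.960 = 0.4552.
p*_A / p*_B = 0.6102/0.4552 = 1.3404.

1.34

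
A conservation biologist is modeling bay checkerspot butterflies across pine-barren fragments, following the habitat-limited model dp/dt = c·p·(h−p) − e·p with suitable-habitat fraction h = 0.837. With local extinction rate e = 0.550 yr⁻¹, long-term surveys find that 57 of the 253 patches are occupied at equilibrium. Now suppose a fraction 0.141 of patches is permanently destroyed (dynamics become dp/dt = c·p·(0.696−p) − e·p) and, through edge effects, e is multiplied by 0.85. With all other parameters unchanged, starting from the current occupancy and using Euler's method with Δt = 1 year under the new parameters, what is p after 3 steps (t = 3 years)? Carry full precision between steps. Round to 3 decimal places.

Observed p* = 57/253 = 0.22530.
Balance c(h−p*) = e gives c = e/(0.837 − 0.22530) = 0.550/0.61170 = 0.89913.
Starting from p₀ = 0.22530; update p ← p + (dp/dt)·Δt with the new parameters.
p: 0.22530 → 0.21532  (Δp = -0.00998)
p: 0.21532 → 0.20772  (Δp = -0.00760)
p: 0.20772 → 0.20180  (Δp = -0.00591)

0.202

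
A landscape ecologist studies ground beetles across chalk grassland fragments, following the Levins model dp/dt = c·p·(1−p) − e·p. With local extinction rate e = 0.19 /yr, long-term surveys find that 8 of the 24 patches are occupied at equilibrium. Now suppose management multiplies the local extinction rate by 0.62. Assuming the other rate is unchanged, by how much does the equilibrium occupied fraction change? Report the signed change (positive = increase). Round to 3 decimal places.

Observed p* = 8/24 = 0.33333.
Balance c(1−p*) = e gives c = e/(1 − 0.33333) = 0.19/0.66667 = 0.28500.
New p* = 1 − e/c = 1 − 0.11780/0.28500 = 0.58667.
Δp* = 0.58667 − 0.33333 = +0.25334.

0.253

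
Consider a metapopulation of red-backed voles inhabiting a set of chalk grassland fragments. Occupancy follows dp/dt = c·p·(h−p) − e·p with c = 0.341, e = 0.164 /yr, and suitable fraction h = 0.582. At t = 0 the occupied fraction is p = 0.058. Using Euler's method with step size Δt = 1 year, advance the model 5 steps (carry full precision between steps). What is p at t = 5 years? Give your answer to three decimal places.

Update rule: p ← p + [c·p·(h−p) − e·p]·Δt with Δt = 1.
  1  |  dp/dt·Δt = +0.000852  |  p_1 = 0.058852
  2  |  dp/dt·Δt = +0.000847  |  p_2 = 0.059699
  3  |  dp/dt·Δt = +0.000842  |  p_3 = 0.060541
  4  |  dp/dt·Δt = +0.000837  |  p_4 = 0.061377
  5  |  dp/dt·Δt = +0.000831  |  p_5 = 0.062208

0.062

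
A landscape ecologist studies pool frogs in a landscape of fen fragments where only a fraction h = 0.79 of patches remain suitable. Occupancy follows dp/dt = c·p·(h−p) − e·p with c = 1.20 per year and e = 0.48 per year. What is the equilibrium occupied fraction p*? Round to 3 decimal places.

0.390

Setting dp/dt = 0 and dividing by p* gives c·(h−p*) = e.
So p* = h − e/c = 0.79 − 0.48/1.20 = 0.79 − 0.4000 = 0.3900.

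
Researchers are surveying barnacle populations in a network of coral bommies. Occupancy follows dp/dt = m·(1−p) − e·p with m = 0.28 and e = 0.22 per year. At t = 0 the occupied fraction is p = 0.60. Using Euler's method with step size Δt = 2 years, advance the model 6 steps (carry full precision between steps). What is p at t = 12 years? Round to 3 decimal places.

0.560

Update rule: p ← p + [m·(1−p) − e·p]·Δt with Δt = 2.
p: 0.60000 → 0.56000  (Δp = -0.04000)
p: 0.56000 → 0.56000  (Δp = -0.00000)
p: 0.56000 → 0.56000  (Δp = -0.00000)
p: 0.56000 → 0.56000  (Δp = -0.00000)
p: 0.56000 → 0.56000  (Δp = -0.00000)
p: 0.56000 → 0.56000  (Δp = -0.00000)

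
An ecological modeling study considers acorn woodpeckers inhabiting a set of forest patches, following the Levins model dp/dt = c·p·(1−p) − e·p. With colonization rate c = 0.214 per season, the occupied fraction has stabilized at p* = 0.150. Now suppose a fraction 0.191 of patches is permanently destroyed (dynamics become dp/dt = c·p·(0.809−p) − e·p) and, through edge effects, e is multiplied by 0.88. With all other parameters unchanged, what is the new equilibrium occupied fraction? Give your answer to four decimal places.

0.0610

Balance c(1−p*) = e gives e = 0.214×(1 − 0.15000) = 0.18190.
New p* = 0.809 − e/c = 0.809 − 0.16007/0.21400 = 0.06101.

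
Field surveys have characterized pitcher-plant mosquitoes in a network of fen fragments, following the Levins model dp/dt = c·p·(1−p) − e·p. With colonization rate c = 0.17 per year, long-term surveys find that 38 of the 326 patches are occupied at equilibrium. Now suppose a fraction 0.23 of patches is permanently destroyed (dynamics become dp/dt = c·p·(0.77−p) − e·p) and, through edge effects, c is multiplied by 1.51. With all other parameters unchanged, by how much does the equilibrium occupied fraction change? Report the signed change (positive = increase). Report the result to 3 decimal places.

0.068

Observed p* = 38/326 = 0.11656.
Balance c(1−p*) = e gives e = 0.17×(1 − 0.11656) = 0.15018.
New p* = 0.77 − e/c = 0.77 − 0.15018/0.25670 = 0.18496.
Δp* = 0.18496 − 0.11656 = +0.06840.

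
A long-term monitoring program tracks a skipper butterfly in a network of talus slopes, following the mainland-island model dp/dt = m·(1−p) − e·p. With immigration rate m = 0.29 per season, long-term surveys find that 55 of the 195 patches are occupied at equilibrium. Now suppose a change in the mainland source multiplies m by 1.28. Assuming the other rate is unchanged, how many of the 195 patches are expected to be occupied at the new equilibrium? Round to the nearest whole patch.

65

Observed p* = 55/195 = 0.28205.
Balance m(1−p*) = e·p* gives e = m(1−p*)/p* = 0.29×0.71795/0.28205 = 0.73819.
New p* = m/(m+e) = 0.37120/(0.37120+0.73819) = 0.33460.
Expected occupied = 195 × 0.33460 = 65.25 ≈ 65.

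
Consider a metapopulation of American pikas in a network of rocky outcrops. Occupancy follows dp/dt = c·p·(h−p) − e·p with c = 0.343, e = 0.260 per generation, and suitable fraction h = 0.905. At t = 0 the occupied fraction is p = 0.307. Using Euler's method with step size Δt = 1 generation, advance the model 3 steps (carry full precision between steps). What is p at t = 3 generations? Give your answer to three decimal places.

0.264

Update rule: p ← p + [c·p·(h−p) − e·p]·Δt with Δt = 1.
p: 0.30700 → 0.29015  (Δp = -0.01685)
p: 0.29015 → 0.27590  (Δp = -0.01425)
p: 0.27590 → 0.26370  (Δp = -0.01220)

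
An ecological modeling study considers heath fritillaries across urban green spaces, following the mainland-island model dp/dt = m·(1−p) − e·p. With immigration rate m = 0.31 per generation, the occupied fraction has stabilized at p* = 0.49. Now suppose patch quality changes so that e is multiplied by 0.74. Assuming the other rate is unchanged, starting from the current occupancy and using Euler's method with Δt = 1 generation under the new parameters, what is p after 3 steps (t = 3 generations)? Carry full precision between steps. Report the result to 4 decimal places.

0.5580

Balance m(1−p*) = e·p* gives e = m(1−p*)/p* = 0.31×0.51000/0.49000 = 0.32265.
Starting from p₀ = 0.49000; update p ← p + (dp/dt)·Δt with the new parameters.
t = 1: p = 0.49000 + (+0.04111) = 0.53111
t = 2: p = 0.53111 + (+0.01855) = 0.54965
t = 3: p = 0.54965 + (+0.00837) = 0.55802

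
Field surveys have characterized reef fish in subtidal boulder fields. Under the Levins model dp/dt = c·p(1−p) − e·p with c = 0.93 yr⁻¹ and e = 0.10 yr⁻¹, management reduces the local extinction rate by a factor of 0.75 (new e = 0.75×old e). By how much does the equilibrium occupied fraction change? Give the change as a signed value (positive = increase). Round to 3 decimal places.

Before: p* = 1 − 0.10/0.93 = 0.8925.
After the change, c = 0.93, e = 0.075, so p* = 1 − 0.075/0.93 = 0.9194.
Δp* = 0.9194 − 0.8925 = +0.0269.

0.027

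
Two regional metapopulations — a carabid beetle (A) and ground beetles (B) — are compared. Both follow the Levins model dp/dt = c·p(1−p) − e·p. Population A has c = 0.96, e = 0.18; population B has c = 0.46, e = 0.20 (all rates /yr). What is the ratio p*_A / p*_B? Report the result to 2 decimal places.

A: p*_A = 1 − 0.18/0.96 = 0.8125.
B: p*_B = 1 − 0.20/0.46 = 0.5652.
p*_A / p*_B = 0.8125/0.5652 = 1.4375.

1.44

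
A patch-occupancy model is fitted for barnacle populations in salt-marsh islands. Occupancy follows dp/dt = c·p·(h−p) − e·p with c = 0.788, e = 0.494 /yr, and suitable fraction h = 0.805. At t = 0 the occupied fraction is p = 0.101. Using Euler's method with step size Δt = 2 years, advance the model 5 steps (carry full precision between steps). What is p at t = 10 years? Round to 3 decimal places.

Update rule: p ← p + [c·p·(h−p) − e·p]·Δt with Δt = 2.
p: 0.10100 → 0.11327  (Δp = +0.01227)
p: 0.11327 → 0.12484  (Δp = +0.01157)
p: 0.12484 → 0.13532  (Δp = +0.01048)
p: 0.13532 → 0.14444  (Δp = +0.00912)
p: 0.14444 → 0.15210  (Δp = +0.00766)

0.152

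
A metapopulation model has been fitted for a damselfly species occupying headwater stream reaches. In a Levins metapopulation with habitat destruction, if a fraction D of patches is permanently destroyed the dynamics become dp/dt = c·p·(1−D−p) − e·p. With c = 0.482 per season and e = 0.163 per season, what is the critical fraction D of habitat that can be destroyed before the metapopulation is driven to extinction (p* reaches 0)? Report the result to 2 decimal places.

0.66

The nontrivial equilibrium is p* = (1−D) − e/c; extinction occurs when this hits zero.
So D_crit = 1 − e/c = 1 − 0.163/0.482 = 1 − 0.3382 = 0.6618.
This equals the undisturbed p*, a classic result of Lande's extension.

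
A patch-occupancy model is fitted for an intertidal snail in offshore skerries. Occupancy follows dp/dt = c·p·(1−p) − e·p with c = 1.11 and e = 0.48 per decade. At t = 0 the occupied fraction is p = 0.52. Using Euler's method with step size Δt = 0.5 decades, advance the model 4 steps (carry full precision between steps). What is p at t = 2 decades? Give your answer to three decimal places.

0.556

Update rule: p ← p + [c·p·(1−p) − e·p]·Δt with Δt = 0.5.
t = 0.5: p = 0.52000 + (+0.01373) = 0.53373
t = 1: p = 0.53373 + (+0.01002) = 0.54375
t = 1.5: p = 0.54375 + (+0.00719) = 0.55094
t = 2: p = 0.55094 + (+0.00508) = 0.55602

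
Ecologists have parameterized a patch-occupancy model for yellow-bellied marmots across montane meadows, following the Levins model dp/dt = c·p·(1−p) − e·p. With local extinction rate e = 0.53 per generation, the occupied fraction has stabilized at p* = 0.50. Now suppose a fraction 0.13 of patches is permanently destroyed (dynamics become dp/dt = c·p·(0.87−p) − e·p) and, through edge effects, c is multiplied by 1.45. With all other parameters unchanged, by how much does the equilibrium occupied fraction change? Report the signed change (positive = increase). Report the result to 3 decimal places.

0.025

Balance c(1−p*) = e gives c = e/(1 − 0.50000) = 0.53/0.50000 = 1.06000.
New p* = 0.87 − e/c = 0.87 − 0.53000/1.53700 = 0.52517.
Δp* = 0.52517 − 0.50000 = +0.02517.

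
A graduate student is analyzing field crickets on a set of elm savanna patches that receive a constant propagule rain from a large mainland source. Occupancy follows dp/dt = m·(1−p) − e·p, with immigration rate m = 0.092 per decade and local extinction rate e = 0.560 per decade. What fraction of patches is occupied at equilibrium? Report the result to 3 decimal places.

Setting dp/dt = 0: m − m·p* = e·p*, so m = (m+e)·p*.
p* = m/(m+e) = 0.092/(0.092+0.560) = 0.092/0.6520 = 0.1411.

0.141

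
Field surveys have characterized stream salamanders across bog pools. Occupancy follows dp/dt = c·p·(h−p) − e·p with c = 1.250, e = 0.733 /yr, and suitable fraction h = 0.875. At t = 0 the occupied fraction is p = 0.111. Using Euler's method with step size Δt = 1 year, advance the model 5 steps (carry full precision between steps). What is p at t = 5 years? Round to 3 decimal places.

0.231

Update rule: p ← p + [c·p·(h−p) − e·p]·Δt with Δt = 1.
t = 1: p = 0.11100 + (+0.02464) = 0.13564
t = 2: p = 0.13564 + (+0.02593) = 0.16158
t = 3: p = 0.16158 + (+0.02566) = 0.18723
t = 4: p = 0.18723 + (+0.02372) = 0.21096
t = 5: p = 0.21096 + (+0.02047) = 0.23143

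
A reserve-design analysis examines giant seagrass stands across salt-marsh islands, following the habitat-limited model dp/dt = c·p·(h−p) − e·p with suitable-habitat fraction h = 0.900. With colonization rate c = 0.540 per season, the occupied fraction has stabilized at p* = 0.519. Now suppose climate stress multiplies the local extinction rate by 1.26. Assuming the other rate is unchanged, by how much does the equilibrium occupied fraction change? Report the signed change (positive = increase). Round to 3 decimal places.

Balance c(h−p*) = e gives e = 0.540×(0.9 − 0.51900) = 0.20574.
New p* = 0.9 − e/c = 0.9 − 0.25923/0.54000 = 0.41994.
Δp* = 0.41994 − 0.51900 = -0.09906.

-0.099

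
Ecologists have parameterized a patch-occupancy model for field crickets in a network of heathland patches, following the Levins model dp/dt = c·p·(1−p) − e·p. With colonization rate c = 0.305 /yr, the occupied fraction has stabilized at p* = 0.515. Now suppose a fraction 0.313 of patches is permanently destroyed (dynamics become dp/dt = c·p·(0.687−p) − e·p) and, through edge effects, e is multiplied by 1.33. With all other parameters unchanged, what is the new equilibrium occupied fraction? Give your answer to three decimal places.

0.042

Balance c(1−p*) = e gives e = 0.305×(1 − 0.51500) = 0.14793.
New p* = 0.687 − e/c = 0.687 − 0.19675/0.30500 = 0.04192.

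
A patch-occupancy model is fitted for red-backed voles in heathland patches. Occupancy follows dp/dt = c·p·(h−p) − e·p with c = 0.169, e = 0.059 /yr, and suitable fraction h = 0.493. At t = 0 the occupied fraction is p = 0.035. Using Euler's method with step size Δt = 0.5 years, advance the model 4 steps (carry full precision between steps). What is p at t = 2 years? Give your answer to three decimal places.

0.036

Update rule: p ← p + [c·p·(h−p) − e·p]·Δt with Δt = 0.5.
step 1: Δp = +0.00032, p = 0.03532
step 2: Δp = +0.00032, p = 0.03565
step 3: Δp = +0.00033, p = 0.03597
step 4: Δp = +0.00033, p = 0.03630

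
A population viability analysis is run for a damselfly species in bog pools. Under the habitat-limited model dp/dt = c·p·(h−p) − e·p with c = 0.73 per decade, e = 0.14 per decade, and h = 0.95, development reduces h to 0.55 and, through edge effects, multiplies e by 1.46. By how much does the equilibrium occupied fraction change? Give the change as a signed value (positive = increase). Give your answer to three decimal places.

Before: p* = h − e/c = 0.95 − 0.14/0.73 = 0.95 − 0.1918 = 0.7582.
After: c = 0.73, e = 0.2044, h = 0.55; p* = 0.55 − 0.2044/0.73 = 0.2700.
Δp* = 0.2700 − 0.7582 = -0.4882.

-0.488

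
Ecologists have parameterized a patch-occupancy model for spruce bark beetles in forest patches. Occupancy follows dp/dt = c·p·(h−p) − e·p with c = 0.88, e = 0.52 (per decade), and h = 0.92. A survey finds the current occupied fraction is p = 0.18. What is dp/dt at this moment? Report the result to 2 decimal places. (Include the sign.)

0.02

Colonization term: c·p·(h−p) = 0.88×0.18×0.7400 = 0.11722.
Extinction term: e·p = 0.09360.
dp/dt = 0.11722 − 0.09360 = 0.02362.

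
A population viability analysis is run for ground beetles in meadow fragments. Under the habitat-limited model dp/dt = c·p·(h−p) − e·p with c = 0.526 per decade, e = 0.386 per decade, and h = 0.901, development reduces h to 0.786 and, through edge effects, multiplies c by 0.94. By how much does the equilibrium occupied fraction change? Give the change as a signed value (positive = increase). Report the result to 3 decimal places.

-0.162

Before: p* = h − e/c = 0.901 − 0.386/0.526 = 0.901 − 0.7338 = 0.1672.
After: c = 0.49444, e = 0.386, h = 0.786; p* = 0.786 − 0.386/0.49444 = 0.0053.
Δp* = 0.0053 − 0.1672 = -0.1618.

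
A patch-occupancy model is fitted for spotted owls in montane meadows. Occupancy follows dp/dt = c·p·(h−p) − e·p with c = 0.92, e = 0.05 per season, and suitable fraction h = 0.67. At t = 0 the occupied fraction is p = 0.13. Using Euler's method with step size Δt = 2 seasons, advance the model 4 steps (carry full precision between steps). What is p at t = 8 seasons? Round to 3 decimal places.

Update rule: p ← p + [c·p·(h−p) − e·p]·Δt with Δt = 2.
step 1: Δp = +0.11617, p = 0.24617
step 2: Δp = +0.16736, p = 0.41353
step 3: Δp = +0.15380, p = 0.56732
step 4: Δp = +0.05045, p = 0.61777

0.618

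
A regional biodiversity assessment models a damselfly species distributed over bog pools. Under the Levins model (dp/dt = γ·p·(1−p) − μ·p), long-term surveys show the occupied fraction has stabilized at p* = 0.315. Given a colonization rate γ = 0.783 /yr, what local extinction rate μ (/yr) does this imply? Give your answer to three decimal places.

At equilibrium γ(1−p*) = μ.
μ = 0.783 × (1 − 0.315) = 0.783 × 0.6850 = 0.5364.

0.536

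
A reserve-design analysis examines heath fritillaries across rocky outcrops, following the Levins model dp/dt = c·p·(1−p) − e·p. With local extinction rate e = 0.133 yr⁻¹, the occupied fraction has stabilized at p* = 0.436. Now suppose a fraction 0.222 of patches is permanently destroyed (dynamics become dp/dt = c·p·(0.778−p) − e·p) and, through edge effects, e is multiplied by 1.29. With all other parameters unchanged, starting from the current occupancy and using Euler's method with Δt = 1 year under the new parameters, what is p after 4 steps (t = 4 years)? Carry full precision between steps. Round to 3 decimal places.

0.314

Balance c(1−p*) = e gives c = e/(1 − 0.43600) = 0.133/0.56400 = 0.23582.
Starting from p₀ = 0.43600; update p ← p + (dp/dt)·Δt with the new parameters.
step 1: Δp = -0.03964, p = 0.39636
step 2: Δp = -0.03233, p = 0.36403
step 3: Δp = -0.02692, p = 0.33711
step 4: Δp = -0.02279, p = 0.31432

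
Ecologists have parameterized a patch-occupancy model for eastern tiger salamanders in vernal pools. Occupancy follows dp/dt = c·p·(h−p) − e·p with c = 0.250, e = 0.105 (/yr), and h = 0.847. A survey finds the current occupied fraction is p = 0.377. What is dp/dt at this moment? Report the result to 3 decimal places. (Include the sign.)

0.005

Colonization term: c·p·(h−p) = 0.250×0.377×0.4700 = 0.04430.
Extinction term: e·p = 0.03959.
dp/dt = 0.04430 − 0.03959 = 0.00471.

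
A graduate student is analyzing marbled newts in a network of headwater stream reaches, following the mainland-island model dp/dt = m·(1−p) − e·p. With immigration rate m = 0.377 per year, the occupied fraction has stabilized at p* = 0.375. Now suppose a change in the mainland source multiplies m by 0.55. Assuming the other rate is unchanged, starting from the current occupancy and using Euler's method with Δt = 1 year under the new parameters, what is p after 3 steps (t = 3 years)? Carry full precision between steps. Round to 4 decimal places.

Balance m(1−p*) = e·p* gives e = m(1−p*)/p* = 0.377×0.62500/0.37500 = 0.62833.
Starting from p₀ = 0.37500; update p ← p + (dp/dt)·Δt with the new parameters.
step 1: Δp = -0.10603, p = 0.26897
step 2: Δp = -0.01742, p = 0.25155
step 3: Δp = -0.00286, p = 0.24868

0.2487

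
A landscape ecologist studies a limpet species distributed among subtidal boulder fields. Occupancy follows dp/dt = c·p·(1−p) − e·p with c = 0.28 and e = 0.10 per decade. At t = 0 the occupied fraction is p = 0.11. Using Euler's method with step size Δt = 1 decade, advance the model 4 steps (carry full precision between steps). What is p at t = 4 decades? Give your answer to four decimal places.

Update rule: p ← p + [c·p·(1−p) − e·p]·Δt with Δt = 1.
p: 0.11000 → 0.12641  (Δp = +0.01641)
p: 0.12641 → 0.14469  (Δp = +0.01828)
p: 0.14469 → 0.16487  (Δp = +0.02018)
p: 0.16487 → 0.18694  (Δp = +0.02207)

0.1869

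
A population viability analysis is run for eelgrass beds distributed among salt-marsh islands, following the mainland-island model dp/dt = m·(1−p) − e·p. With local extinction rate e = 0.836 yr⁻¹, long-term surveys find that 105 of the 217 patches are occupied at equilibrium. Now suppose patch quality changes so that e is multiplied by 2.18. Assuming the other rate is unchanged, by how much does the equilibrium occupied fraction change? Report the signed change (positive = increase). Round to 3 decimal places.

-0.183

Observed p* = 105/217 = 0.48387.
Balance m(1−p*) = e·p* gives m = e·p*/(1−p*) = 0.836×0.48387/0.51613 = 0.78375.
New p* = m/(m+e) = 0.78375/(0.78375+1.82248) = 0.30072.
Δp* = 0.30072 − 0.48387 = -0.18315.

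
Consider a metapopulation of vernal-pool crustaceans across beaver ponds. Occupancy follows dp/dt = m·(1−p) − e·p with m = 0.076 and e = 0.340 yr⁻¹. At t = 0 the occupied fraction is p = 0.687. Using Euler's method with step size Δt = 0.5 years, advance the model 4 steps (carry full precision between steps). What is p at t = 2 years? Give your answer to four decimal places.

0.3811

Update rule: p ← p + [m·(1−p) − e·p]·Δt with Δt = 0.5.
  1  |  dp/dt·Δt = -0.104896  |  p_1 = 0.582104
  2  |  dp/dt·Δt = -0.083078  |  p_2 = 0.499026
  3  |  dp/dt·Δt = -0.065797  |  p_3 = 0.433229
  4  |  dp/dt·Δt = -0.052112  |  p_4 = 0.381117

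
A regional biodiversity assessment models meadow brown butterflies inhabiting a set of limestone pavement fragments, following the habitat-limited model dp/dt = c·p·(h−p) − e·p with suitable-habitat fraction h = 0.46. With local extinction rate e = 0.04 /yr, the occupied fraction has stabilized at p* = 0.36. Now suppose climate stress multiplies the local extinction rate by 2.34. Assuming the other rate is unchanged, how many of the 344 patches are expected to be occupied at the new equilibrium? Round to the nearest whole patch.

Balance c(h−p*) = e gives c = e/(0.46 − 0.36000) = 0.04/0.10000 = 0.40000.
New p* = 0.46 − e/c = 0.46 − 0.09360/0.40000 = 0.22600.
Expected occupied = 344 × 0.22600 = 77.74 ≈ 78.

78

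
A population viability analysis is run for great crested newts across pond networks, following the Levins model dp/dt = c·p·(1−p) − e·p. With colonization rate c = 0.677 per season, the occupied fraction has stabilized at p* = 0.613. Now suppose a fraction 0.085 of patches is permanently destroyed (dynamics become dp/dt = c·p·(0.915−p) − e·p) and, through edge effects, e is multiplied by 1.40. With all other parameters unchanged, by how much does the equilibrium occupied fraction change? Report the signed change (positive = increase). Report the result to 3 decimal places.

-0.240

Balance c(1−p*) = e gives e = 0.677×(1 − 0.61300) = 0.26200.
New p* = 0.915 − e/c = 0.915 − 0.36680/0.67700 = 0.37320.
Δp* = 0.37320 − 0.61300 = -0.23980.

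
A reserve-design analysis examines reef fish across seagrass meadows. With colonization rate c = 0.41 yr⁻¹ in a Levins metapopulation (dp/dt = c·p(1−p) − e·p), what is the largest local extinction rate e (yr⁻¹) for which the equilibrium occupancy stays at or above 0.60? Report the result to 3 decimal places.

0.164

1 − e/c ≥ 0.60 ⇒ e ≤ c(1 − 0.60) = 0.41 × 0.4000.
e_max = 0.1640.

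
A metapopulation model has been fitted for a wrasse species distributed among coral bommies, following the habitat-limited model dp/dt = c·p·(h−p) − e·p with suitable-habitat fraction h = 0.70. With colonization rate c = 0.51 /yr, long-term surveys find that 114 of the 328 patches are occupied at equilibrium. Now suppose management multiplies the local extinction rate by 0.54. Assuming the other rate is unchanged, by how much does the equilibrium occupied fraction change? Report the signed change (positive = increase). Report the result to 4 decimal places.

0.1621

Observed p* = 114/328 = 0.34756.
Balance c(h−p*) = e gives e = 0.51×(0.7 − 0.34756) = 0.17974.
New p* = 0.7 − e/c = 0.7 − 0.09706/0.51000 = 0.50969.
Δp* = 0.50969 − 0.34756 = +0.16213.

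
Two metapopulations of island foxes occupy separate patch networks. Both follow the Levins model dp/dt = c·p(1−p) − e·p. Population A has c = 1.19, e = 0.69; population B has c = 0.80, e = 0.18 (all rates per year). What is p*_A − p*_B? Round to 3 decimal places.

-0.355

A: p*_A = 1 − 0.69/1.19 = 0.4202.
B: p*_B = 1 − 0.18/0.80 = 0.7750.
p*_A − p*_B = 0.4202 − 0.7750 = -0.3548.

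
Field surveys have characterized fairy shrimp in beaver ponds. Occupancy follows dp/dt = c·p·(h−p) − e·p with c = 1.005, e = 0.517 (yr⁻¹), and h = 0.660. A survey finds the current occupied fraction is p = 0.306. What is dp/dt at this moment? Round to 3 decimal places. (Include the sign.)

-0.049

Colonization term: c·p·(h−p) = 1.005×0.306×0.3540 = 0.10887.
Extinction term: e·p = 0.15820.
dp/dt = 0.10887 − 0.15820 = -0.04934.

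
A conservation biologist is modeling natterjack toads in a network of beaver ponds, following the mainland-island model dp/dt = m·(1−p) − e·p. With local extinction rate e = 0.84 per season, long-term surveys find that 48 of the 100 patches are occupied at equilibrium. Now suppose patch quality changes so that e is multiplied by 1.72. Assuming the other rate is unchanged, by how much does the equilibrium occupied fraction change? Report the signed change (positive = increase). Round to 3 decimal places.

Observed p* = 48/100 = 0.48000.
Balance m(1−p*) = e·p* gives m = e·p*/(1−p*) = 0.84×0.48000/0.52000 = 0.77538.
New p* = m/(m+e) = 0.77538/(0.77538+1.44480) = 0.34924.
Δp* = 0.34924 − 0.48000 = -0.13076.

-0.131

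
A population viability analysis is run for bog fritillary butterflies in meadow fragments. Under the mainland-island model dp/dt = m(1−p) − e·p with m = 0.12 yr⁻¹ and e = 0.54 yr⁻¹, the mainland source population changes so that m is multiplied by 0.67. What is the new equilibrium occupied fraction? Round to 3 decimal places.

0.130

Before: p* = 0.12/(0.12+0.54) = 0.1818.
After: m = 0.0804, e = 0.54; p* = 0.0804/0.6204 = 0.1296.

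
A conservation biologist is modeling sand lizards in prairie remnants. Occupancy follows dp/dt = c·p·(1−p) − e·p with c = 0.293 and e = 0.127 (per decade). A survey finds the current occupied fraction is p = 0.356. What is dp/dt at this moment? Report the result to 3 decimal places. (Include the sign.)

0.022

Colonization term: c·p·(1−p) = 0.293×0.356×0.6440 = 0.06717.
Extinction term: e·p = 0.04521.
dp/dt = 0.06717 − 0.04521 = 0.02196.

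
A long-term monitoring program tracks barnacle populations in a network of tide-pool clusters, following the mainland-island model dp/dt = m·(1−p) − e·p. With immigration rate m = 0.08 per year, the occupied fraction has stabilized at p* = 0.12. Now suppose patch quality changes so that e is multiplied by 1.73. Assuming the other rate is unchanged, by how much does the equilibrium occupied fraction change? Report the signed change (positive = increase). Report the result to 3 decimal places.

-0.047

Balance m(1−p*) = e·p* gives e = m(1−p*)/p* = 0.08×0.88000/0.12000 = 0.58667.
New p* = m/(m+e) = 0.08000/(0.08000+1.01494) = 0.07306.
Δp* = 0.07306 − 0.12000 = -0.04694.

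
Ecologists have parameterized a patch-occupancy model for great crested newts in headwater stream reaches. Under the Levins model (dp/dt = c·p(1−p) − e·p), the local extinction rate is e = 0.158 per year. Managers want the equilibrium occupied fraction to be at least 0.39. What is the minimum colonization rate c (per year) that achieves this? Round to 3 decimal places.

0.259

p* = 1 − e/c ≥ 0.39 requires e/c ≤ 0.6100, i.e. c ≥ e/0.6100.
c_min = 0.158/0.6100 = 0.2590.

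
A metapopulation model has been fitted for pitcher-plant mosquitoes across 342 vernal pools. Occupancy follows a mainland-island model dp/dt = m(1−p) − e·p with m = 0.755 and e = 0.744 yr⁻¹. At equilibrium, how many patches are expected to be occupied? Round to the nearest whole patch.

p* = m/(m+e) = 0.755/1.4990 = 0.5037.
Expected occupied patches = N × p* = 342 × 0.5037 = 172.25 ≈ 172.

172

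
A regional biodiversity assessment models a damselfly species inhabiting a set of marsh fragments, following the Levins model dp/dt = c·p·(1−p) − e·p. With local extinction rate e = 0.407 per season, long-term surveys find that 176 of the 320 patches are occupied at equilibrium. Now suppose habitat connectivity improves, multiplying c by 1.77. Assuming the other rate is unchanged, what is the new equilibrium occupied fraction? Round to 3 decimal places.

0.746

Observed p* = 176/320 = 0.55000.
Balance c(1−p*) = e gives c = e/(1 − 0.55000) = 0.407/0.45000 = 0.90444.
New p* = 1 − e/c = 1 − 0.40700/1.60086 = 0.74576.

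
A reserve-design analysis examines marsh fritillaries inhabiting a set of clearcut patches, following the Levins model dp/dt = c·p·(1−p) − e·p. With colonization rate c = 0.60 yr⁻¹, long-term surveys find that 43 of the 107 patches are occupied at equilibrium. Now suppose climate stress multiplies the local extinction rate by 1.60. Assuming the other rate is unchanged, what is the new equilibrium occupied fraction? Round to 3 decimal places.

Observed p* = 43/107 = 0.40187.
Balance c(1−p*) = e gives e = 0.60×(1 − 0.40187) = 0.35888.
New p* = 1 − e/c = 1 − 0.57421/0.60000 = 0.04298.

0.043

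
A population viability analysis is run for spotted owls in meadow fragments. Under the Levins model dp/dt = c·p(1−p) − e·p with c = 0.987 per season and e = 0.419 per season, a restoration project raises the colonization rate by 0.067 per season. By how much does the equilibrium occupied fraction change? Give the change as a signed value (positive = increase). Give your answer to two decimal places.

Before: p* = 1 − 0.419/0.987 = 0.5755.
After the change, c = 1.054, e = 0.419, so p* = 1 − 0.419/1.054 = 0.6025.
Δp* = 0.6025 − 0.5755 = +0.0270.

0.03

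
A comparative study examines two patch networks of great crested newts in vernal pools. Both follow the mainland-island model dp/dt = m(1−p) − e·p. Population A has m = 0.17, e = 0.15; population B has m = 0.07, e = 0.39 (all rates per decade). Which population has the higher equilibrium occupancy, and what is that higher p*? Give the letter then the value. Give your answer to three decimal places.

A: p*_A = m/(m+e) = 0.17/0.3200 = 0.5312.
B: p*_B = 0.07/0.4600 = 0.1522.
A is higher at 0.5312.

A, 0.531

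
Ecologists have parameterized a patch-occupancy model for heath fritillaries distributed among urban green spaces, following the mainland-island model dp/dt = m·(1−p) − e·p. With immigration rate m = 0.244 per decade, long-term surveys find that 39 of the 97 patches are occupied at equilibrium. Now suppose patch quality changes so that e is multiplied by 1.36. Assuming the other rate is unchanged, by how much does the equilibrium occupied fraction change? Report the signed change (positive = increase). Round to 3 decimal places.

-0.071

Observed p* = 39/97 = 0.40206.
Balance m(1−p*) = e·p* gives e = m(1−p*)/p* = 0.244×0.59794/0.40206 = 0.36287.
New p* = m/(m+e) = 0.24400/(0.24400+0.49350) = 0.33085.
Δp* = 0.33085 − 0.40206 = -0.07121.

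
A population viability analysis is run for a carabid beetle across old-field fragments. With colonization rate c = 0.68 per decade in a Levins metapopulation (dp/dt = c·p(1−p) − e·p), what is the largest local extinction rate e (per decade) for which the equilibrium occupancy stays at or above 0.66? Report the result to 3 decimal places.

0.231

1 − e/c ≥ 0.66 ⇒ e ≤ c(1 − 0.66) = 0.68 × 0.3400.
e_max = 0.2312.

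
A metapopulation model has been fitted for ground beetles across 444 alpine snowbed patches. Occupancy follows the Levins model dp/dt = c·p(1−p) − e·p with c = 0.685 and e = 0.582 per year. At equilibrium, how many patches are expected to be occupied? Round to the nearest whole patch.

p* = 1 − e/c = 1 − 0.582/0.685 = 0.1504.
Expected occupied patches = N × p* = 444 × 0.1504 = 66.76 ≈ 67.

67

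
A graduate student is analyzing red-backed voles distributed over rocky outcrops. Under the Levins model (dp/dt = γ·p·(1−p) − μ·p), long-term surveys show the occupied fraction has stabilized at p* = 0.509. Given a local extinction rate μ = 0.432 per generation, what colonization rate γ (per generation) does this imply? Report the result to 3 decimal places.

At equilibrium γ(1−p*) = μ, so γ = μ/(1−p*).
γ = 0.432/(1 − 0.509) = 0.432/0.4910 = 0.8798.

0.880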